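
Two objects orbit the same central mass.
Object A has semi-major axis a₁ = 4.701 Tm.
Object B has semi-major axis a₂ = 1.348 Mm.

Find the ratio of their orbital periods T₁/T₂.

Convert to SI: a₁ = 4.701 Tm = 4.701e+12 m; a₂ = 1.348 Mm = 1.348e+06 m.
From Kepler's third law, (T₁/T₂)² = (a₁/a₂)³, so T₁/T₂ = (a₁/a₂)^(3/2).
a₁/a₂ = 4.701e+12 / 1.348e+06 = 3.48739e+06.
T₁/T₂ = (3.48739e+06)^(3/2) ≈ 6.513e+09.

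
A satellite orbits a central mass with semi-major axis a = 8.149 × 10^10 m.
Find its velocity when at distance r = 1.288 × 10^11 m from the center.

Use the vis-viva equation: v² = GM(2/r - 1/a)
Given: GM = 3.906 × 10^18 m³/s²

Vis-viva: v = √(GM · (2/r − 1/a)).
2/r − 1/a = 2/1.288e+11 − 1/8.149e+10 = 3.25651e-12 m⁻¹.
v = √(3.906e+18 · 3.25651e-12) m/s ≈ 3566 m/s = 3.566 km/s.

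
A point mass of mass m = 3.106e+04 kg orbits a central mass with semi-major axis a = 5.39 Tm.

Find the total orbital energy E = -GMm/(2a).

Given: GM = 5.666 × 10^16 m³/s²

Convert to SI: a = 5.39 Tm = 5.39e+12 m.
E = −GMm / (2a).
E = −5.666e+16 · 3.106e+04 / (2 · 5.39e+12) J ≈ -1.633e+08 J = -163.3 MJ.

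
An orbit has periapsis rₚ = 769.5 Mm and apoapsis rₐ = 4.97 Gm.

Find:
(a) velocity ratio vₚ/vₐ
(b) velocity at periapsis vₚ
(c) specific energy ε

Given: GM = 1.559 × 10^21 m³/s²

Convert to SI: rₚ = 769.5 Mm = 7.695e+08 m; rₐ = 4.97 Gm = 4.97e+09 m.
(a) Conservation of angular momentum (rₚvₚ = rₐvₐ) gives vₚ/vₐ = rₐ/rₚ = 4.97e+09/7.695e+08 ≈ 6.459
(b) With a = (rₚ + rₐ)/2 = 2.86975e+09 m, vₚ = √(GM (2/rₚ − 1/a)) = √(1.559e+21 · (2/7.695e+08 − 1/2.86975e+09)) m/s ≈ 1.873e+06 m/s
(c) With a = (rₚ + rₐ)/2 = 2.86975e+09 m, ε = −GM/(2a) = −1.559e+21/(2 · 2.86975e+09) J/kg ≈ -2.716e+11 J/kg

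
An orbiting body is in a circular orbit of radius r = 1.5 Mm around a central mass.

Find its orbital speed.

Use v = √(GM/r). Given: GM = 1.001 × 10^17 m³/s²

Convert to SI: r = 1.5 Mm = 1.5e+06 m.
For a circular orbit, gravity supplies the centripetal force, so v = √(GM / r).
v = √(1.001e+17 / 1.5e+06) m/s ≈ 2.583e+05 m/s = 258.3 km/s.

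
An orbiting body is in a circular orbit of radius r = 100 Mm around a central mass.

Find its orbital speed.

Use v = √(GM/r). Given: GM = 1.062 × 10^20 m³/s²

Convert to SI: r = 100 Mm = 1e+08 m.
For a circular orbit, gravity supplies the centripetal force, so v = √(GM / r).
v = √(1.062e+20 / 1e+08) m/s ≈ 1.031e+06 m/s = 1031 km/s.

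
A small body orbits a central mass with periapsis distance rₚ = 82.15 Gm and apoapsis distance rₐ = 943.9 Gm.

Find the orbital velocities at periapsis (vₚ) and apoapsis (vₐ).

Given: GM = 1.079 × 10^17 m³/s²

Convert to SI: rₚ = 82.15 Gm = 8.215e+10 m; rₐ = 943.9 Gm = 9.439e+11 m.
Use the vis-viva equation v² = GM(2/r − 1/a) with a = (rₚ + rₐ)/2 = (8.215e+10 + 9.439e+11)/2 = 5.13025e+11 m.
vₚ = √(GM · (2/rₚ − 1/a)) = √(1.079e+17 · (2/8.215e+10 − 1/5.13025e+11)) m/s ≈ 1555 m/s = 1.555 km/s.
vₐ = √(GM · (2/rₐ − 1/a)) = √(1.079e+17 · (2/9.439e+11 − 1/5.13025e+11)) m/s ≈ 135.3 m/s = 135.3 m/s.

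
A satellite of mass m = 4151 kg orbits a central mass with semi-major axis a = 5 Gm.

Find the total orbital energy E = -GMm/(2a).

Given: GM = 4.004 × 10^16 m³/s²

Convert to SI: a = 5 Gm = 5e+09 m.
E = −GMm / (2a).
E = −4.004e+16 · 4151 / (2 · 5e+09) J ≈ -1.662e+10 J = -16.62 GJ.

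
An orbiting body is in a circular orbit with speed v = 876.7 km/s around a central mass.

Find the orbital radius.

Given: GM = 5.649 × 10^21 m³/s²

Convert to SI: v = 876.7 km/s = 876700 m/s.
For a circular orbit, v² = GM / r, so r = GM / v².
r = 5.649e+21 / (876700)² m ≈ 7.35e+09 m = 7.35 Gm.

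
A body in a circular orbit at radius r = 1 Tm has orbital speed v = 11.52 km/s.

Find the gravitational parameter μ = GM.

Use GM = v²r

Convert to SI: r = 1 Tm = 1e+12 m; v = 11.52 km/s = 11520 m/s.
For a circular orbit v² = GM/r, so GM = v² · r.
GM = (11520)² · 1e+12 m³/s² ≈ 1.327e+20 m³/s² = 1.327 × 10^20 m³/s².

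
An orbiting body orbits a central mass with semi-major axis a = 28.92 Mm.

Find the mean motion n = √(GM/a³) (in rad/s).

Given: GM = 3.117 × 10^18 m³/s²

Convert to SI: a = 28.92 Mm = 2.892e+07 m.
n = √(GM / a³).
n = √(3.117e+18 / (2.892e+07)³) rad/s ≈ 0.01135 rad/s.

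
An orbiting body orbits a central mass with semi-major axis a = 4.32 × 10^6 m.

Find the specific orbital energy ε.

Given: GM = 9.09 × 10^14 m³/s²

ε = −GM / (2a).
ε = −9.09e+14 / (2 · 4.32e+06) J/kg ≈ -1.052e+08 J/kg = -105.2 MJ/kg.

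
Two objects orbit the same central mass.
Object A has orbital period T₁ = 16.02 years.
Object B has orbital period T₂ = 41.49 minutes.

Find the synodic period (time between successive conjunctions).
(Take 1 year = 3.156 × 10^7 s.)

Convert to SI: T₁ = 16.02 years = 5.05591e+08 s; T₂ = 41.49 minutes = 2489.4 s.
T_syn = |T₁ · T₂ / (T₁ − T₂)|.
T_syn = |5.05591e+08 · 2489.4 / (5.05591e+08 − 2489.4)| s ≈ 2489 s = 41.49 minutes.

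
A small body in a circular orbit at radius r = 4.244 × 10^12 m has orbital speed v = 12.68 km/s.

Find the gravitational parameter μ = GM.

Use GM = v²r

Convert to SI: v = 12.68 km/s = 12680 m/s.
For a circular orbit v² = GM/r, so GM = v² · r.
GM = (12680)² · 4.244e+12 m³/s² ≈ 6.824e+20 m³/s² = 6.824 × 10^20 m³/s².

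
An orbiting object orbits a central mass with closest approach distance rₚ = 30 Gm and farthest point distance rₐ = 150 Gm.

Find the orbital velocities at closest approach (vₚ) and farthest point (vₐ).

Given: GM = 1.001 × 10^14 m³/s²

Convert to SI: rₚ = 30 Gm = 3e+10 m; rₐ = 150 Gm = 1.5e+11 m.
Use the vis-viva equation v² = GM(2/r − 1/a) with a = (rₚ + rₐ)/2 = (3e+10 + 1.5e+11)/2 = 9e+10 m.
vₚ = √(GM · (2/rₚ − 1/a)) = √(1.001e+14 · (2/3e+10 − 1/9e+10)) m/s ≈ 74.57 m/s = 74.57 m/s.
vₐ = √(GM · (2/rₐ − 1/a)) = √(1.001e+14 · (2/1.5e+11 − 1/9e+10)) m/s ≈ 14.91 m/s = 14.91 m/s.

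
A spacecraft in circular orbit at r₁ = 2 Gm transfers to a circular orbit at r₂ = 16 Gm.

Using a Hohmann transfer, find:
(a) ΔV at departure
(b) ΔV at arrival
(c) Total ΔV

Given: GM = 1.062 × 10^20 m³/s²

Convert to SI: r₁ = 2 Gm = 2e+09 m; r₂ = 16 Gm = 1.6e+10 m.
Transfer semi-major axis: a_t = (r₁ + r₂)/2 = (2e+09 + 1.6e+10)/2 = 9e+09 m.
Circular speeds: v₁ = √(GM/r₁) = 230434 m/s, v₂ = √(GM/r₂) = 81470.9 m/s.
Transfer speeds (vis-viva v² = GM(2/r − 1/a_t)): v₁ᵗ = 307246 m/s, v₂ᵗ = 38405.7 m/s.
(a) ΔV₁ = |v₁ᵗ − v₁| ≈ 7.681e+04 m/s = 76.81 km/s.
(b) ΔV₂ = |v₂ − v₂ᵗ| ≈ 4.307e+04 m/s = 43.07 km/s.
(c) ΔV_total = ΔV₁ + ΔV₂ ≈ 1.199e+05 m/s = 119.9 km/s.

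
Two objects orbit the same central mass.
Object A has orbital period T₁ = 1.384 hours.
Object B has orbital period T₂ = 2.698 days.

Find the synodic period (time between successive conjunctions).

Convert to SI: T₁ = 1.384 hours = 4982.4 s; T₂ = 2.698 days = 233107 s.
T_syn = |T₁ · T₂ / (T₁ − T₂)|.
T_syn = |4982.4 · 233107 / (4982.4 − 233107)| s ≈ 5091 s = 1.414 hours.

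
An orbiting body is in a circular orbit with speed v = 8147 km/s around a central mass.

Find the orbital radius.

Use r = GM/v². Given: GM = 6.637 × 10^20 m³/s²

Convert to SI: v = 8147 km/s = 8.147e+06 m/s.
For a circular orbit, v² = GM / r, so r = GM / v².
r = 6.637e+20 / (8.147e+06)² m ≈ 9.999e+06 m = 9.999 Mm.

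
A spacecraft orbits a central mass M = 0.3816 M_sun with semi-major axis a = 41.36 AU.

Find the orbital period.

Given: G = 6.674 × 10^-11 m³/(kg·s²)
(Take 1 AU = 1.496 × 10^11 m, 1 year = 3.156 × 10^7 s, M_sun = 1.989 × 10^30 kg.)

Convert to SI: a = 41.36 AU = 6.18746e+12 m; M = 0.3816 M_sun = 7.59002e+29 kg.
GM = G · M = 6.674e-11 · 7.59002e+29 = 5.06558e+19 m³/s².
Kepler's third law: T = 2π √(a³ / GM).
Substituting a = 6.18746e+12 m and GM = 5.06558e+19 m³/s²:
T = 2π √((6.18746e+12)³ / 5.06558e+19) s
T ≈ 1.359e+10 s = 430.5 years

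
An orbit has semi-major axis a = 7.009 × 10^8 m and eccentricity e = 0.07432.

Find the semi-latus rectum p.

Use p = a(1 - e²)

p = a (1 − e²).
p = 7.009e+08 · (1 − (0.07432)²) = 7.009e+08 · 0.994477 ≈ 6.97e+08 m = 6.97 × 10^8 m.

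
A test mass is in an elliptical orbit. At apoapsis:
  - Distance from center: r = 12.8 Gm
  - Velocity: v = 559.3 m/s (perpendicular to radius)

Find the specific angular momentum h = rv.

Convert to SI: r = 12.8 Gm = 1.28e+10 m.
With v perpendicular to r, h = r · v.
h = 1.28e+10 · 559.3 m²/s ≈ 7.159e+12 m²/s.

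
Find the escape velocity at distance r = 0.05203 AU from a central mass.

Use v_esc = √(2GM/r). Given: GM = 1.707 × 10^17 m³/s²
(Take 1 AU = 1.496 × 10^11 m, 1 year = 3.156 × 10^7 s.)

Convert to SI: r = 0.05203 AU = 7.78369e+09 m.
Escape velocity comes from setting total energy to zero: ½v² − GM/r = 0 ⇒ v_esc = √(2GM / r).
v_esc = √(2 · 1.707e+17 / 7.78369e+09) m/s ≈ 6623 m/s = 1.397 AU/year.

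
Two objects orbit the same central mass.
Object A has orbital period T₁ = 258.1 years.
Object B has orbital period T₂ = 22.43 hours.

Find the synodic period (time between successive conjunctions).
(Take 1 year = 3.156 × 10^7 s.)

Convert to SI: T₁ = 258.1 years = 8.14564e+09 s; T₂ = 22.43 hours = 80748 s.
T_syn = |T₁ · T₂ / (T₁ − T₂)|.
T_syn = |8.14564e+09 · 80748 / (8.14564e+09 − 80748)| s ≈ 8.075e+04 s = 22.43 hours.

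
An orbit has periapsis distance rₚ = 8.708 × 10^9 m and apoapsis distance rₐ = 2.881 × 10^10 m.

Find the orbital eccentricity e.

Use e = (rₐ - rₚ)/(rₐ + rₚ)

e = (rₐ − rₚ) / (rₐ + rₚ).
e = (2.881e+10 − 8.708e+09) / (2.881e+10 + 8.708e+09) = 2.0102e+10 / 3.7518e+10 ≈ 0.5358.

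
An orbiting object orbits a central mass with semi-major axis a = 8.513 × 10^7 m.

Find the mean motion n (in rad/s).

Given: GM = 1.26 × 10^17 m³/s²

n = √(GM / a³).
n = √(1.26e+17 / (8.513e+07)³) rad/s ≈ 0.0004519 rad/s.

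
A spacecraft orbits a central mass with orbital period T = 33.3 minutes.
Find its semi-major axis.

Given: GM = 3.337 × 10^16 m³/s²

Convert to SI: T = 33.3 minutes = 1998 s.
Invert Kepler's third law: a = (GM · T² / (4π²))^(1/3).
Substituting T = 1998 s and GM = 3.337e+16 m³/s²:
a = (3.337e+16 · (1998)² / (4π²))^(1/3) m
a ≈ 1.5e+07 m = 15 Mm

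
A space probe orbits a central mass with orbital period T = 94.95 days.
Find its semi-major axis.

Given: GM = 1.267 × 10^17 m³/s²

Convert to SI: T = 94.95 days = 8.20368e+06 s.
Invert Kepler's third law: a = (GM · T² / (4π²))^(1/3).
Substituting T = 8.20368e+06 s and GM = 1.267e+17 m³/s²:
a = (1.267e+17 · (8.20368e+06)² / (4π²))^(1/3) m
a ≈ 6e+09 m = 6 Gm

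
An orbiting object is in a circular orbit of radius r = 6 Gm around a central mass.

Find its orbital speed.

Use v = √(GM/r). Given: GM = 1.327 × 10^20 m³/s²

Convert to SI: r = 6 Gm = 6e+09 m.
For a circular orbit, gravity supplies the centripetal force, so v = √(GM / r).
v = √(1.327e+20 / 6e+09) m/s ≈ 1.487e+05 m/s = 148.7 km/s.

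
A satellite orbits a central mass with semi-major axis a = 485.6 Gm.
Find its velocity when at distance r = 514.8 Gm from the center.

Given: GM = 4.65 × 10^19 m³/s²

Convert to SI: a = 485.6 Gm = 4.856e+11 m; r = 514.8 Gm = 5.148e+11 m.
Vis-viva: v = √(GM · (2/r − 1/a)).
2/r − 1/a = 2/5.148e+11 − 1/4.856e+11 = 1.8257e-12 m⁻¹.
v = √(4.65e+19 · 1.8257e-12) m/s ≈ 9214 m/s = 9.214 km/s.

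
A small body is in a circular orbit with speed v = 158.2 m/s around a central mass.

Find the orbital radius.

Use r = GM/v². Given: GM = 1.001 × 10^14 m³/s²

For a circular orbit, v² = GM / r, so r = GM / v².
r = 1.001e+14 / (158.2)² m ≈ 4e+09 m = 4 Gm.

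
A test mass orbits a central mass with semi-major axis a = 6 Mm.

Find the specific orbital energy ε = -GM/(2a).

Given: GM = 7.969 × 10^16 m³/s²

Convert to SI: a = 6 Mm = 6e+06 m.
ε = −GM / (2a).
ε = −7.969e+16 / (2 · 6e+06) J/kg ≈ -6.641e+09 J/kg = -6.641 GJ/kg.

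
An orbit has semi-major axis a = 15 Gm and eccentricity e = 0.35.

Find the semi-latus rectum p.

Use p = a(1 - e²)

Convert to SI: a = 15 Gm = 1.5e+10 m.
p = a (1 − e²).
p = 1.5e+10 · (1 − (0.35)²) = 1.5e+10 · 0.8775 ≈ 1.316e+10 m = 13.16 Gm.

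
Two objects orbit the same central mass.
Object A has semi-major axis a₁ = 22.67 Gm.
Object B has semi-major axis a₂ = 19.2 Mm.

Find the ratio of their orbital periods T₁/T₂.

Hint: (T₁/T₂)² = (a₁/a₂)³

Convert to SI: a₁ = 22.67 Gm = 2.267e+10 m; a₂ = 19.2 Mm = 1.92e+07 m.
From Kepler's third law, (T₁/T₂)² = (a₁/a₂)³, so T₁/T₂ = (a₁/a₂)^(3/2).
a₁/a₂ = 2.267e+10 / 1.92e+07 = 1180.73.
T₁/T₂ = (1180.73)^(3/2) ≈ 4.057e+04.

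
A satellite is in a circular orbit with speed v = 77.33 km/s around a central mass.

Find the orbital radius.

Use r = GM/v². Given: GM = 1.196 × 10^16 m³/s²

Convert to SI: v = 77.33 km/s = 77330 m/s.
For a circular orbit, v² = GM / r, so r = GM / v².
r = 1.196e+16 / (77330)² m ≈ 2e+06 m = 2 Mm.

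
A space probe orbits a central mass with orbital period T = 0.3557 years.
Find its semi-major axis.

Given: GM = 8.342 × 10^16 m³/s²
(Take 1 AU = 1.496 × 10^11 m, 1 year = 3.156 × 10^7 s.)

Convert to SI: T = 0.3557 years = 1.12259e+07 s.
Invert Kepler's third law: a = (GM · T² / (4π²))^(1/3).
Substituting T = 1.12259e+07 s and GM = 8.342e+16 m³/s²:
a = (8.342e+16 · (1.12259e+07)² / (4π²))^(1/3) m
a ≈ 6.434e+09 m = 0.04301 AU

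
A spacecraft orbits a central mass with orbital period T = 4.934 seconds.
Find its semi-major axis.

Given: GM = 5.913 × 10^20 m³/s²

Invert Kepler's third law: a = (GM · T² / (4π²))^(1/3).
Substituting T = 4.934 s and GM = 5.913e+20 m³/s²:
a = (5.913e+20 · (4.934)² / (4π²))^(1/3) m
a ≈ 7.144e+06 m = 7.144 Mm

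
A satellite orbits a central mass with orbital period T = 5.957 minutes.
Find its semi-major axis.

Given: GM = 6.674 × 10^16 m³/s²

Convert to SI: T = 5.957 minutes = 357.42 s.
Invert Kepler's third law: a = (GM · T² / (4π²))^(1/3).
Substituting T = 357.42 s and GM = 6.674e+16 m³/s²:
a = (6.674e+16 · (357.42)² / (4π²))^(1/3) m
a ≈ 6e+06 m = 6 Mm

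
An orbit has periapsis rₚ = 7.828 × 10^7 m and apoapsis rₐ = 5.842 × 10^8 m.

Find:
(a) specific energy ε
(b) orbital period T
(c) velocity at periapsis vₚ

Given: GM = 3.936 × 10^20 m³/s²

(a) With a = (rₚ + rₐ)/2 = 3.3124e+08 m, ε = −GM/(2a) = −3.936e+20/(2 · 3.3124e+08) J/kg ≈ -5.941e+11 J/kg
(b) With a = (rₚ + rₐ)/2 = 3.3124e+08 m, T = 2π √(a³/GM) = 2π √((3.3124e+08)³/3.936e+20) s ≈ 1909 s
(c) With a = (rₚ + rₐ)/2 = 3.3124e+08 m, vₚ = √(GM (2/rₚ − 1/a)) = √(3.936e+20 · (2/7.828e+07 − 1/3.3124e+08)) m/s ≈ 2.978e+06 m/s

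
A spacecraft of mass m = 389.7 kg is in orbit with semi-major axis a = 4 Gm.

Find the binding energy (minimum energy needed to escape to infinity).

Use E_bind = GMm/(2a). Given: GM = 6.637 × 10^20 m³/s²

Convert to SI: a = 4 Gm = 4e+09 m.
Total orbital energy is E = −GMm/(2a); binding energy is E_bind = −E = GMm/(2a).
E_bind = 6.637e+20 · 389.7 / (2 · 4e+09) J ≈ 3.233e+13 J = 32.33 TJ.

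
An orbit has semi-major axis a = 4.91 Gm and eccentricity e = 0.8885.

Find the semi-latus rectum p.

Convert to SI: a = 4.91 Gm = 4.91e+09 m.
p = a (1 − e²).
p = 4.91e+09 · (1 − (0.8885)²) = 4.91e+09 · 0.210568 ≈ 1.034e+09 m = 1.034 Gm.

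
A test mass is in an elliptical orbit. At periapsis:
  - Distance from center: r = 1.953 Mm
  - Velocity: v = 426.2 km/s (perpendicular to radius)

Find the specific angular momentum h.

Convert to SI: r = 1.953 Mm = 1.953e+06 m; v = 426.2 km/s = 426200 m/s.
With v perpendicular to r, h = r · v.
h = 1.953e+06 · 426200 m²/s ≈ 8.324e+11 m²/s.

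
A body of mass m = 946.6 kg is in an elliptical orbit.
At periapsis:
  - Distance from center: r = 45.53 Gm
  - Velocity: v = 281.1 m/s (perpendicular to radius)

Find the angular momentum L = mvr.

Convert to SI: r = 45.53 Gm = 4.553e+10 m.
Since v is perpendicular to r, L = m · v · r.
L = 946.6 · 281.1 · 4.553e+10 kg·m²/s ≈ 1.212e+16 kg·m²/s.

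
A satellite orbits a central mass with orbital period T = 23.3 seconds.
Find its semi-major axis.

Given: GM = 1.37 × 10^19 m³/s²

Invert Kepler's third law: a = (GM · T² / (4π²))^(1/3).
Substituting T = 23.3 s and GM = 1.37e+19 m³/s²:
a = (1.37e+19 · (23.3)² / (4π²))^(1/3) m
a ≈ 5.733e+06 m = 5.733 × 10^6 m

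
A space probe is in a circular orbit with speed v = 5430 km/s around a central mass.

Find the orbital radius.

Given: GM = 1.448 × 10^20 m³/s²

Convert to SI: v = 5430 km/s = 5.43e+06 m/s.
For a circular orbit, v² = GM / r, so r = GM / v².
r = 1.448e+20 / (5.43e+06)² m ≈ 4.911e+06 m = 4.911 × 10^6 m.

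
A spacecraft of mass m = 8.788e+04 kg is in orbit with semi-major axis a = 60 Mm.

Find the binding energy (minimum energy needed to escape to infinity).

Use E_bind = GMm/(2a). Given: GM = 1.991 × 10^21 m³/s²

Convert to SI: a = 60 Mm = 6e+07 m.
Total orbital energy is E = −GMm/(2a); binding energy is E_bind = −E = GMm/(2a).
E_bind = 1.991e+21 · 8.788e+04 / (2 · 6e+07) J ≈ 1.458e+18 J = 1.458 EJ.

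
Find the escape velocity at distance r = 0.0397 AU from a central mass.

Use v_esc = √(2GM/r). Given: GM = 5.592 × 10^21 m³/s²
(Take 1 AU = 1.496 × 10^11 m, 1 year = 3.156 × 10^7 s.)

Convert to SI: r = 0.0397 AU = 5.93912e+09 m.
Escape velocity comes from setting total energy to zero: ½v² − GM/r = 0 ⇒ v_esc = √(2GM / r).
v_esc = √(2 · 5.592e+21 / 5.93912e+09) m/s ≈ 1.372e+06 m/s = 289.5 AU/year.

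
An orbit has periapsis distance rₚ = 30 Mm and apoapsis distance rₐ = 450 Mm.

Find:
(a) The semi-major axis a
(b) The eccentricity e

Convert to SI: rₚ = 30 Mm = 3e+07 m; rₐ = 450 Mm = 4.5e+08 m.
(a) a = (rₚ + rₐ) / 2 = (3e+07 + 4.5e+08) / 2 ≈ 2.4e+08 m = 240 Mm.
(b) e = (rₐ − rₚ) / (rₐ + rₚ) = (4.5e+08 − 3e+07) / (4.5e+08 + 3e+07) ≈ 0.875.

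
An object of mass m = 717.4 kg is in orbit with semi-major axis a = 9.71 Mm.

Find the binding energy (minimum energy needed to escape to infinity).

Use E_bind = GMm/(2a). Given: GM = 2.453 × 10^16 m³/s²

Convert to SI: a = 9.71 Mm = 9.71e+06 m.
Total orbital energy is E = −GMm/(2a); binding energy is E_bind = −E = GMm/(2a).
E_bind = 2.453e+16 · 717.4 / (2 · 9.71e+06) J ≈ 9.062e+11 J = 906.2 GJ.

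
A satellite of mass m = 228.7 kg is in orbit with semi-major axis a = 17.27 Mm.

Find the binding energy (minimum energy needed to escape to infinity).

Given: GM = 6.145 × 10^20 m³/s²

Convert to SI: a = 17.27 Mm = 1.727e+07 m.
Total orbital energy is E = −GMm/(2a); binding energy is E_bind = −E = GMm/(2a).
E_bind = 6.145e+20 · 228.7 / (2 · 1.727e+07) J ≈ 4.069e+15 J = 4.069 PJ.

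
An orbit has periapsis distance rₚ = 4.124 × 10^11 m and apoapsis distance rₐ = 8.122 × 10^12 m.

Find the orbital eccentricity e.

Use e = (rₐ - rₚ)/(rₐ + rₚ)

e = (rₐ − rₚ) / (rₐ + rₚ).
e = (8.122e+12 − 4.124e+11) / (8.122e+12 + 4.124e+11) = 7.7096e+12 / 8.5344e+12 ≈ 0.9034.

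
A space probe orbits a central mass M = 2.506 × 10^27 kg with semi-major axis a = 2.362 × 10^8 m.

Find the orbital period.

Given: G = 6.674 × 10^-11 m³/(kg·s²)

GM = G · M = 6.674e-11 · 2.506e+27 = 1.6725e+17 m³/s².
Kepler's third law: T = 2π √(a³ / GM).
Substituting a = 2.362e+08 m and GM = 1.6725e+17 m³/s²:
T = 2π √((2.362e+08)³ / 1.6725e+17) s
T ≈ 5.577e+04 s = 15.49 hours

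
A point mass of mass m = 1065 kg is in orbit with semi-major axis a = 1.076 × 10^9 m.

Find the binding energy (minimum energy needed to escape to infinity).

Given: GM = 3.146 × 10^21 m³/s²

Total orbital energy is E = −GMm/(2a); binding energy is E_bind = −E = GMm/(2a).
E_bind = 3.146e+21 · 1065 / (2 · 1.076e+09) J ≈ 1.557e+15 J = 1.557 PJ.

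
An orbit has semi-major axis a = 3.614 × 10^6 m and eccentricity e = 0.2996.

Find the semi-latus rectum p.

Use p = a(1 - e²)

p = a (1 − e²).
p = 3.614e+06 · (1 − (0.2996)²) = 3.614e+06 · 0.91024 ≈ 3.29e+06 m = 3.29 × 10^6 m.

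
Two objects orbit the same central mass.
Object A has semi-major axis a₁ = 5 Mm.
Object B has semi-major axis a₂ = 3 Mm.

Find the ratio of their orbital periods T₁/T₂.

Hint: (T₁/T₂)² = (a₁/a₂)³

Convert to SI: a₁ = 5 Mm = 5e+06 m; a₂ = 3 Mm = 3e+06 m.
From Kepler's third law, (T₁/T₂)² = (a₁/a₂)³, so T₁/T₂ = (a₁/a₂)^(3/2).
a₁/a₂ = 5e+06 / 3e+06 = 1.66667.
T₁/T₂ = (1.66667)^(3/2) ≈ 2.152.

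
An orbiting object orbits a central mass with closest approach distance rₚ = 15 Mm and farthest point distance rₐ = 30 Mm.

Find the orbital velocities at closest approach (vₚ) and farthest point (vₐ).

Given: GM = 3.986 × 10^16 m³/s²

Convert to SI: rₚ = 15 Mm = 1.5e+07 m; rₐ = 30 Mm = 3e+07 m.
Use the vis-viva equation v² = GM(2/r − 1/a) with a = (rₚ + rₐ)/2 = (1.5e+07 + 3e+07)/2 = 2.25e+07 m.
vₚ = √(GM · (2/rₚ − 1/a)) = √(3.986e+16 · (2/1.5e+07 − 1/2.25e+07)) m/s ≈ 5.952e+04 m/s = 59.52 km/s.
vₐ = √(GM · (2/rₐ − 1/a)) = √(3.986e+16 · (2/3e+07 − 1/2.25e+07)) m/s ≈ 2.976e+04 m/s = 29.76 km/s.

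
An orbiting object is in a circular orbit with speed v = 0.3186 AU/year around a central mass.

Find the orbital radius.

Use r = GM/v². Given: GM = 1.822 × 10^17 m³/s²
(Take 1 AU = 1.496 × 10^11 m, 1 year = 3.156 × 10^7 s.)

Convert to SI: v = 0.3186 AU/year = 1510.22 m/s.
For a circular orbit, v² = GM / r, so r = GM / v².
r = 1.822e+17 / (1510.22)² m ≈ 7.989e+10 m = 0.534 AU.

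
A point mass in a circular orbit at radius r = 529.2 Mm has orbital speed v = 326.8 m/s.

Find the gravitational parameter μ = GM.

Convert to SI: r = 529.2 Mm = 5.292e+08 m.
For a circular orbit v² = GM/r, so GM = v² · r.
GM = (326.8)² · 5.292e+08 m³/s² ≈ 5.652e+13 m³/s² = 5.652 × 10^13 m³/s².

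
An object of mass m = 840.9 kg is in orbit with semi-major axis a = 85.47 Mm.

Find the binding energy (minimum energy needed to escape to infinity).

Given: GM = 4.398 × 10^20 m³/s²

Convert to SI: a = 85.47 Mm = 8.547e+07 m.
Total orbital energy is E = −GMm/(2a); binding energy is E_bind = −E = GMm/(2a).
E_bind = 4.398e+20 · 840.9 / (2 · 8.547e+07) J ≈ 2.163e+15 J = 2.163 PJ.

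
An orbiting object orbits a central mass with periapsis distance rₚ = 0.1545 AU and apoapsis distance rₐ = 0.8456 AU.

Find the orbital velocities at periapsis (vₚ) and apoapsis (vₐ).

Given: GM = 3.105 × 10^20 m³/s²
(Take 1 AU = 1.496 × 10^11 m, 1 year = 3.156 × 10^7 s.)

Convert to SI: rₚ = 0.1545 AU = 2.31132e+10 m; rₐ = 0.8456 AU = 1.26502e+11 m.
Use the vis-viva equation v² = GM(2/r − 1/a) with a = (rₚ + rₐ)/2 = (2.31132e+10 + 1.26502e+11)/2 = 7.48075e+10 m.
vₚ = √(GM · (2/rₚ − 1/a)) = √(3.105e+20 · (2/2.31132e+10 − 1/7.48075e+10)) m/s ≈ 1.507e+05 m/s = 31.8 AU/year.
vₐ = √(GM · (2/rₐ − 1/a)) = √(3.105e+20 · (2/1.26502e+11 − 1/7.48075e+10)) m/s ≈ 2.754e+04 m/s = 5.81 AU/year.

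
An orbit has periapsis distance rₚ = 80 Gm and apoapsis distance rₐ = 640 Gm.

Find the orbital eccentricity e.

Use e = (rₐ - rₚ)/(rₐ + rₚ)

Convert to SI: rₚ = 80 Gm = 8e+10 m; rₐ = 640 Gm = 6.4e+11 m.
e = (rₐ − rₚ) / (rₐ + rₚ).
e = (6.4e+11 − 8e+10) / (6.4e+11 + 8e+10) = 5.6e+11 / 7.2e+11 ≈ 0.7778.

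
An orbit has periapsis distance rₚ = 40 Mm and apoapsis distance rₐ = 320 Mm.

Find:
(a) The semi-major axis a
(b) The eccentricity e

Convert to SI: rₚ = 40 Mm = 4e+07 m; rₐ = 320 Mm = 3.2e+08 m.
(a) a = (rₚ + rₐ) / 2 = (4e+07 + 3.2e+08) / 2 ≈ 1.8e+08 m = 180 Mm.
(b) e = (rₐ − rₚ) / (rₐ + rₚ) = (3.2e+08 − 4e+07) / (3.2e+08 + 4e+07) ≈ 0.7778.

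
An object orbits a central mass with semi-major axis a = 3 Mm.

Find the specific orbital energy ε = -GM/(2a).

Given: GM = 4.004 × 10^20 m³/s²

Convert to SI: a = 3 Mm = 3e+06 m.
ε = −GM / (2a).
ε = −4.004e+20 / (2 · 3e+06) J/kg ≈ -6.673e+13 J/kg = -6.673e+04 GJ/kg.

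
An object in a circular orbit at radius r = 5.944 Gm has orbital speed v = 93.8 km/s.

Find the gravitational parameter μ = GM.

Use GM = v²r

Convert to SI: r = 5.944 Gm = 5.944e+09 m; v = 93.8 km/s = 93800 m/s.
For a circular orbit v² = GM/r, so GM = v² · r.
GM = (93800)² · 5.944e+09 m³/s² ≈ 5.23e+19 m³/s² = 5.23 × 10^19 m³/s².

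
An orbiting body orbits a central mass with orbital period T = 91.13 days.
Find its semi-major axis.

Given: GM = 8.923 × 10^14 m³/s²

Convert to SI: T = 91.13 days = 7.87363e+06 s.
Invert Kepler's third law: a = (GM · T² / (4π²))^(1/3).
Substituting T = 7.87363e+06 s and GM = 8.923e+14 m³/s²:
a = (8.923e+14 · (7.87363e+06)² / (4π²))^(1/3) m
a ≈ 1.119e+09 m = 1.119 × 10^9 m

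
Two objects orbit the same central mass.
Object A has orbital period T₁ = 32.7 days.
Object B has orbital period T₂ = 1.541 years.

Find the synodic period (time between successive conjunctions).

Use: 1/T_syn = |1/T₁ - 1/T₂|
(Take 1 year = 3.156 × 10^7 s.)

Convert to SI: T₁ = 32.7 days = 2.82528e+06 s; T₂ = 1.541 years = 4.8634e+07 s.
T_syn = |T₁ · T₂ / (T₁ − T₂)|.
T_syn = |2.82528e+06 · 4.8634e+07 / (2.82528e+06 − 4.8634e+07)| s ≈ 3e+06 s = 34.72 days.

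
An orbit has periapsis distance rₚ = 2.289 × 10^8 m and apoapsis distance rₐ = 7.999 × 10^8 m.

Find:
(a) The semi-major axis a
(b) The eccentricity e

(a) a = (rₚ + rₐ) / 2 = (2.289e+08 + 7.999e+08) / 2 ≈ 5.144e+08 m = 5.144 × 10^8 m.
(b) e = (rₐ − rₚ) / (rₐ + rₚ) = (7.999e+08 − 2.289e+08) / (7.999e+08 + 2.289e+08) ≈ 0.555.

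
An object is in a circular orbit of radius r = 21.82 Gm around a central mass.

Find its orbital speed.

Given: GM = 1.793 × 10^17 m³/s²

Convert to SI: r = 21.82 Gm = 2.182e+10 m.
For a circular orbit, gravity supplies the centripetal force, so v = √(GM / r).
v = √(1.793e+17 / 2.182e+10) m/s ≈ 2867 m/s = 2.867 km/s.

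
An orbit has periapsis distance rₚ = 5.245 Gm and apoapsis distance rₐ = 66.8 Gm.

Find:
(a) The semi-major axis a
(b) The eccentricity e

Convert to SI: rₚ = 5.245 Gm = 5.245e+09 m; rₐ = 66.8 Gm = 6.68e+10 m.
(a) a = (rₚ + rₐ) / 2 = (5.245e+09 + 6.68e+10) / 2 ≈ 3.602e+10 m = 36.02 Gm.
(b) e = (rₐ − rₚ) / (rₐ + rₚ) = (6.68e+10 − 5.245e+09) / (6.68e+10 + 5.245e+09) ≈ 0.8544.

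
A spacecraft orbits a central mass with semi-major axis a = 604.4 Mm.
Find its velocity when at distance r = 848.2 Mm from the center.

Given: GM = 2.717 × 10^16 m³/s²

Convert to SI: a = 604.4 Mm = 6.044e+08 m; r = 848.2 Mm = 8.482e+08 m.
Vis-viva: v = √(GM · (2/r − 1/a)).
2/r − 1/a = 2/8.482e+08 − 1/6.044e+08 = 7.03401e-10 m⁻¹.
v = √(2.717e+16 · 7.03401e-10) m/s ≈ 4372 m/s = 4.372 km/s.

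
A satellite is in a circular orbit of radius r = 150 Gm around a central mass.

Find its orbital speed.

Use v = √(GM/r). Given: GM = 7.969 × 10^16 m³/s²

Convert to SI: r = 150 Gm = 1.5e+11 m.
For a circular orbit, gravity supplies the centripetal force, so v = √(GM / r).
v = √(7.969e+16 / 1.5e+11) m/s ≈ 728.9 m/s = 728.9 m/s.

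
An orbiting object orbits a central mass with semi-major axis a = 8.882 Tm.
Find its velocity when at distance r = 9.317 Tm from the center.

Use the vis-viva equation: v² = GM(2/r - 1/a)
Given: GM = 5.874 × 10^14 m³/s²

Convert to SI: a = 8.882 Tm = 8.882e+12 m; r = 9.317 Tm = 9.317e+12 m.
Vis-viva: v = √(GM · (2/r − 1/a)).
2/r − 1/a = 2/9.317e+12 − 1/8.882e+12 = 1.02074e-13 m⁻¹.
v = √(5.874e+14 · 1.02074e-13) m/s ≈ 7.743 m/s = 7.743 m/s.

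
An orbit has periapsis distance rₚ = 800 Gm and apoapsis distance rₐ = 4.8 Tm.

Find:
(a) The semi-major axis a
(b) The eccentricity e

Convert to SI: rₚ = 800 Gm = 8e+11 m; rₐ = 4.8 Tm = 4.8e+12 m.
(a) a = (rₚ + rₐ) / 2 = (8e+11 + 4.8e+12) / 2 ≈ 2.8e+12 m = 2.8 Tm.
(b) e = (rₐ − rₚ) / (rₐ + rₚ) = (4.8e+12 − 8e+11) / (4.8e+12 + 8e+11) ≈ 0.7143.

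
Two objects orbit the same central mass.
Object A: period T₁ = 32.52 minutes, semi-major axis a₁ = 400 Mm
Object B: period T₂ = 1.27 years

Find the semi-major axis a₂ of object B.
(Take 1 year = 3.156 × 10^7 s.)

Convert to SI: T₁ = 32.52 minutes = 1951.2 s; a₁ = 400 Mm = 4e+08 m; T₂ = 1.27 years = 4.00812e+07 s.
Kepler's third law: (T₁/T₂)² = (a₁/a₂)³ ⇒ a₂ = a₁ · (T₂/T₁)^(2/3).
T₂/T₁ = 4.00812e+07 / 1951.2 = 20541.8.
a₂ = 4e+08 · (20541.8)^(2/3) m ≈ 3e+11 m = 300 Gm.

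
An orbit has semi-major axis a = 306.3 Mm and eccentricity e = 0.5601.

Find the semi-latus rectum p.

Convert to SI: a = 306.3 Mm = 3.063e+08 m.
p = a (1 − e²).
p = 3.063e+08 · (1 − (0.5601)²) = 3.063e+08 · 0.686288 ≈ 2.102e+08 m = 210.2 Mm.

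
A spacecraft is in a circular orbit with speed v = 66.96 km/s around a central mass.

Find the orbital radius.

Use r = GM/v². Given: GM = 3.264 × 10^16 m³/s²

Convert to SI: v = 66.96 km/s = 66960 m/s.
For a circular orbit, v² = GM / r, so r = GM / v².
r = 3.264e+16 / (66960)² m ≈ 7.28e+06 m = 7.28 Mm.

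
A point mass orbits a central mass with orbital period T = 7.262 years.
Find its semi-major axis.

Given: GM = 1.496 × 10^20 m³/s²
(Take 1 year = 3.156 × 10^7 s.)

Convert to SI: T = 7.262 years = 2.29189e+08 s.
Invert Kepler's third law: a = (GM · T² / (4π²))^(1/3).
Substituting T = 2.29189e+08 s and GM = 1.496e+20 m³/s²:
a = (1.496e+20 · (2.29189e+08)² / (4π²))^(1/3) m
a ≈ 5.839e+11 m = 5.839 × 10^11 m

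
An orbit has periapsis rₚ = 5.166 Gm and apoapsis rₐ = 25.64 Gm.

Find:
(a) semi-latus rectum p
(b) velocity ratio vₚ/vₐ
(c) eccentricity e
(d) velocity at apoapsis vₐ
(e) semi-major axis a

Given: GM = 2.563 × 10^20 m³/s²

Convert to SI: rₚ = 5.166 Gm = 5.166e+09 m; rₐ = 25.64 Gm = 2.564e+10 m.
(a) From a = (rₚ + rₐ)/2 = 1.5403e+10 m and e = (rₐ − rₚ)/(rₐ + rₚ) = 0.664611, p = a(1 − e²) = 1.5403e+10 · (1 − (0.664611)²) ≈ 8.599e+09 m
(b) Conservation of angular momentum (rₚvₚ = rₐvₐ) gives vₚ/vₐ = rₐ/rₚ = 2.564e+10/5.166e+09 ≈ 4.963
(c) e = (rₐ − rₚ)/(rₐ + rₚ) = (2.564e+10 − 5.166e+09)/(2.564e+10 + 5.166e+09) ≈ 0.6646
(d) With a = (rₚ + rₐ)/2 = 1.5403e+10 m, vₐ = √(GM (2/rₐ − 1/a)) = √(2.563e+20 · (2/2.564e+10 − 1/1.5403e+10)) m/s ≈ 5.79e+04 m/s
(e) a = (rₚ + rₐ)/2 = (5.166e+09 + 2.564e+10)/2 ≈ 1.54e+10 m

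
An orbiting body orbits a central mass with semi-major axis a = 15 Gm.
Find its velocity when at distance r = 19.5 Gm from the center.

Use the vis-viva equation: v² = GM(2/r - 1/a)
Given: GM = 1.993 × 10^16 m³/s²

Convert to SI: a = 15 Gm = 1.5e+10 m; r = 19.5 Gm = 1.95e+10 m.
Vis-viva: v = √(GM · (2/r − 1/a)).
2/r − 1/a = 2/1.95e+10 − 1/1.5e+10 = 3.58974e-11 m⁻¹.
v = √(1.993e+16 · 3.58974e-11) m/s ≈ 845.8 m/s = 845.8 m/s.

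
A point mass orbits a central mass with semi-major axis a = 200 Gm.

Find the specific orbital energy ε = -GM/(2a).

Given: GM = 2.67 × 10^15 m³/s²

Convert to SI: a = 200 Gm = 2e+11 m.
ε = −GM / (2a).
ε = −2.67e+15 / (2 · 2e+11) J/kg ≈ -6675 J/kg = -6.675 kJ/kg.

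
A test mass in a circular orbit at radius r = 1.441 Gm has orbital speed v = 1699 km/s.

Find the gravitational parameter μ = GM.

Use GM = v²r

Convert to SI: r = 1.441 Gm = 1.441e+09 m; v = 1699 km/s = 1.699e+06 m/s.
For a circular orbit v² = GM/r, so GM = v² · r.
GM = (1.699e+06)² · 1.441e+09 m³/s² ≈ 4.16e+21 m³/s² = 4.16 × 10^21 m³/s².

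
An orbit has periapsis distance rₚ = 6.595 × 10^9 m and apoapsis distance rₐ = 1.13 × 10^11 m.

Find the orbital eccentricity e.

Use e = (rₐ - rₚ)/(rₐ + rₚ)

e = (rₐ − rₚ) / (rₐ + rₚ).
e = (1.13e+11 − 6.595e+09) / (1.13e+11 + 6.595e+09) = 1.06405e+11 / 1.19595e+11 ≈ 0.8897.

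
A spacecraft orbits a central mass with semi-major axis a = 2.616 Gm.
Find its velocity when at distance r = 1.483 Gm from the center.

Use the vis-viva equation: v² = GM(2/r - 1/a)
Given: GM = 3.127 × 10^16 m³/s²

Convert to SI: a = 2.616 Gm = 2.616e+09 m; r = 1.483 Gm = 1.483e+09 m.
Vis-viva: v = √(GM · (2/r − 1/a)).
2/r − 1/a = 2/1.483e+09 − 1/2.616e+09 = 9.66355e-10 m⁻¹.
v = √(3.127e+16 · 9.66355e-10) m/s ≈ 5497 m/s = 5.497 km/s.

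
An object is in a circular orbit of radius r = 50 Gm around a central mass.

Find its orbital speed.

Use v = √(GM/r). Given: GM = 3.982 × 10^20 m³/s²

Convert to SI: r = 50 Gm = 5e+10 m.
For a circular orbit, gravity supplies the centripetal force, so v = √(GM / r).
v = √(3.982e+20 / 5e+10) m/s ≈ 8.924e+04 m/s = 89.24 km/s.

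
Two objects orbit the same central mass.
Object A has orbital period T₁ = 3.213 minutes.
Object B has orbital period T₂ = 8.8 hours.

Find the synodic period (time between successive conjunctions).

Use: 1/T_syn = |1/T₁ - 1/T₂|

Convert to SI: T₁ = 3.213 minutes = 192.78 s; T₂ = 8.8 hours = 31680 s.
T_syn = |T₁ · T₂ / (T₁ − T₂)|.
T_syn = |192.78 · 31680 / (192.78 − 31680)| s ≈ 194 s = 3.233 minutes.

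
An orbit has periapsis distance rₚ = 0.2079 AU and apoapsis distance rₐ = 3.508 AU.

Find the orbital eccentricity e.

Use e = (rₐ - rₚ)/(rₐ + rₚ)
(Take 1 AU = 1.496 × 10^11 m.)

Convert to SI: rₚ = 0.2079 AU = 3.11018e+10 m; rₐ = 3.508 AU = 5.24797e+11 m.
e = (rₐ − rₚ) / (rₐ + rₚ).
e = (5.24797e+11 − 3.11018e+10) / (5.24797e+11 + 3.11018e+10) = 4.93695e+11 / 5.55899e+11 ≈ 0.8881.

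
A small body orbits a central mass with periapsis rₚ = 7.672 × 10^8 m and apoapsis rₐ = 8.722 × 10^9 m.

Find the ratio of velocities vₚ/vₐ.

Conservation of angular momentum gives rₚvₚ = rₐvₐ, so vₚ/vₐ = rₐ/rₚ.
vₚ/vₐ = 8.722e+09 / 7.672e+08 ≈ 11.37.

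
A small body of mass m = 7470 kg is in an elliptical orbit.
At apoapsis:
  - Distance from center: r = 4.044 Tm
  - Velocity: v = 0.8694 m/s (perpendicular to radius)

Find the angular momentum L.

Convert to SI: r = 4.044 Tm = 4.044e+12 m.
Since v is perpendicular to r, L = m · v · r.
L = 7470 · 0.8694 · 4.044e+12 kg·m²/s ≈ 2.626e+16 kg·m²/s.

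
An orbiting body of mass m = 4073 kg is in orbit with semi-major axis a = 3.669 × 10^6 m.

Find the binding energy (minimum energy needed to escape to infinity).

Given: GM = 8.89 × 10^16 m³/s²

Total orbital energy is E = −GMm/(2a); binding energy is E_bind = −E = GMm/(2a).
E_bind = 8.89e+16 · 4073 / (2 · 3.669e+06) J ≈ 4.934e+13 J = 49.34 TJ.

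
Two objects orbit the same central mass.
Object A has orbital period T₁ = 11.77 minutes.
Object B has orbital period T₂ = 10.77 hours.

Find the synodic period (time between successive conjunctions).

Convert to SI: T₁ = 11.77 minutes = 706.2 s; T₂ = 10.77 hours = 38772 s.
T_syn = |T₁ · T₂ / (T₁ − T₂)|.
T_syn = |706.2 · 38772 / (706.2 − 38772)| s ≈ 719.3 s = 11.99 minutes.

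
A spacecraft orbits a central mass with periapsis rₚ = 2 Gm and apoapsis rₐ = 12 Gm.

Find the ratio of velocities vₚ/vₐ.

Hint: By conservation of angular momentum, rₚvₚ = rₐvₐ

Convert to SI: rₚ = 2 Gm = 2e+09 m; rₐ = 12 Gm = 1.2e+10 m.
Conservation of angular momentum gives rₚvₚ = rₐvₐ, so vₚ/vₐ = rₐ/rₚ.
vₚ/vₐ = 1.2e+10 / 2e+09 ≈ 6.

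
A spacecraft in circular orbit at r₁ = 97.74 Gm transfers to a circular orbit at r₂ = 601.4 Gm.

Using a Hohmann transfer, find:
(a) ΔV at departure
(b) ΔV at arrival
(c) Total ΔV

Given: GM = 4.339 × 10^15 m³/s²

Convert to SI: r₁ = 97.74 Gm = 9.774e+10 m; r₂ = 601.4 Gm = 6.014e+11 m.
Transfer semi-major axis: a_t = (r₁ + r₂)/2 = (9.774e+10 + 6.014e+11)/2 = 3.4957e+11 m.
Circular speeds: v₁ = √(GM/r₁) = 210.697 m/s, v₂ = √(GM/r₂) = 84.9402 m/s.
Transfer speeds (vis-viva v² = GM(2/r − 1/a_t)): v₁ᵗ = 276.359 m/s, v₂ᵗ = 44.914 m/s.
(a) ΔV₁ = |v₁ᵗ − v₁| ≈ 65.66 m/s = 65.66 m/s.
(b) ΔV₂ = |v₂ − v₂ᵗ| ≈ 40.03 m/s = 40.03 m/s.
(c) ΔV_total = ΔV₁ + ΔV₂ ≈ 105.7 m/s = 105.7 m/s.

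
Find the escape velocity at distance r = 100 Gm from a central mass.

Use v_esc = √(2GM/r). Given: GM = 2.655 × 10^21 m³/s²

Convert to SI: r = 100 Gm = 1e+11 m.
Escape velocity comes from setting total energy to zero: ½v² − GM/r = 0 ⇒ v_esc = √(2GM / r).
v_esc = √(2 · 2.655e+21 / 1e+11) m/s ≈ 2.304e+05 m/s = 230.4 km/s.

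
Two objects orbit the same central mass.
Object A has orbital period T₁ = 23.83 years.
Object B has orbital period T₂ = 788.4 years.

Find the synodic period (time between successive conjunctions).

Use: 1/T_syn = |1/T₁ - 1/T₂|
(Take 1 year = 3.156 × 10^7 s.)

Convert to SI: T₁ = 23.83 years = 7.52075e+08 s; T₂ = 788.4 years = 2.48819e+10 s.
T_syn = |T₁ · T₂ / (T₁ − T₂)|.
T_syn = |7.52075e+08 · 2.48819e+10 / (7.52075e+08 − 2.48819e+10)| s ≈ 7.755e+08 s = 24.57 years.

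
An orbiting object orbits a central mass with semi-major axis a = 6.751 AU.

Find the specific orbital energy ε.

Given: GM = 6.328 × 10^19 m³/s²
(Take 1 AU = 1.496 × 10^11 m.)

Convert to SI: a = 6.751 AU = 1.00995e+12 m.
ε = −GM / (2a).
ε = −6.328e+19 / (2 · 1.00995e+12) J/kg ≈ -3.133e+07 J/kg = -31.33 MJ/kg.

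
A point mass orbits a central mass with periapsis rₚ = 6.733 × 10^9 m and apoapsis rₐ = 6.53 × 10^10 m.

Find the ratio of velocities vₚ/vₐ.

Conservation of angular momentum gives rₚvₚ = rₐvₐ, so vₚ/vₐ = rₐ/rₚ.
vₚ/vₐ = 6.53e+10 / 6.733e+09 ≈ 9.698.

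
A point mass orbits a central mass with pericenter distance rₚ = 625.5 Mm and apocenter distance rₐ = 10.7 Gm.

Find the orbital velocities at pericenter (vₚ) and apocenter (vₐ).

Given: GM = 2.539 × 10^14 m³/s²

Convert to SI: rₚ = 625.5 Mm = 6.255e+08 m; rₐ = 10.7 Gm = 1.07e+10 m.
Use the vis-viva equation v² = GM(2/r − 1/a) with a = (rₚ + rₐ)/2 = (6.255e+08 + 1.07e+10)/2 = 5.66275e+09 m.
vₚ = √(GM · (2/rₚ − 1/a)) = √(2.539e+14 · (2/6.255e+08 − 1/5.66275e+09)) m/s ≈ 875.8 m/s = 875.8 m/s.
vₐ = √(GM · (2/rₐ − 1/a)) = √(2.539e+14 · (2/1.07e+10 − 1/5.66275e+09)) m/s ≈ 51.2 m/s = 51.2 m/s.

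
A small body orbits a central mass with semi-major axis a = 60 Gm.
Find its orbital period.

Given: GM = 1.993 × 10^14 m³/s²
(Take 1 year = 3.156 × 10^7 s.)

Convert to SI: a = 60 Gm = 6e+10 m.
Kepler's third law: T = 2π √(a³ / GM).
Substituting a = 6e+10 m and GM = 1.993e+14 m³/s²:
T = 2π √((6e+10)³ / 1.993e+14) s
T ≈ 6.541e+09 s = 207.3 years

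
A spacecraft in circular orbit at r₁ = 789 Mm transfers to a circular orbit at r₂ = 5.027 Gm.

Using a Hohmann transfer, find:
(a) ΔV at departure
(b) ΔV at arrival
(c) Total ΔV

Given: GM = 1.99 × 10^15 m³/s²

Convert to SI: r₁ = 789 Mm = 7.89e+08 m; r₂ = 5.027 Gm = 5.027e+09 m.
Transfer semi-major axis: a_t = (r₁ + r₂)/2 = (7.89e+08 + 5.027e+09)/2 = 2.908e+09 m.
Circular speeds: v₁ = √(GM/r₁) = 1588.14 m/s, v₂ = √(GM/r₂) = 629.176 m/s.
Transfer speeds (vis-viva v² = GM(2/r − 1/a_t)): v₁ᵗ = 2088.07 m/s, v₂ᵗ = 327.728 m/s.
(a) ΔV₁ = |v₁ᵗ − v₁| ≈ 499.9 m/s = 499.9 m/s.
(b) ΔV₂ = |v₂ − v₂ᵗ| ≈ 301.4 m/s = 301.4 m/s.
(c) ΔV_total = ΔV₁ + ΔV₂ ≈ 801.4 m/s = 801.4 m/s.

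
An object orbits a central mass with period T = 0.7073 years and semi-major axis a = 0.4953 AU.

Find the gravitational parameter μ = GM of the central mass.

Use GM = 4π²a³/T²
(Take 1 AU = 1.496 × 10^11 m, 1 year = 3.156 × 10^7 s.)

Convert to SI: T = 0.7073 years = 2.23224e+07 s; a = 0.4953 AU = 7.40969e+10 m.
GM = 4π² · a³ / T².
GM = 4π² · (7.40969e+10)³ / (2.23224e+07)² m³/s² ≈ 3.223e+19 m³/s² = 3.223 × 10^19 m³/s².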